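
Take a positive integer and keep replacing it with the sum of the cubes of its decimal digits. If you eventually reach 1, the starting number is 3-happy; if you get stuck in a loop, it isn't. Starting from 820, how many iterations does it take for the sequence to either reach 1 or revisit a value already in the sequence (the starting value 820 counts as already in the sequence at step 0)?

820 → 8³ + 2³ + 0³ = 512 + 8 + 0 = 520
520 → 5³ + 2³ + 0³ = 125 + 8 + 0 = 133
133 → 1³ + 3³ + 3³ = 1 + 27 + 27 = 55
55 → 5³ + 5³ = 125 + 125 = 250
250 → 2³ + 5³ + 0³ = 8 + 125 + 0 = 133  — 133 repeats.
That took 5 steps.

5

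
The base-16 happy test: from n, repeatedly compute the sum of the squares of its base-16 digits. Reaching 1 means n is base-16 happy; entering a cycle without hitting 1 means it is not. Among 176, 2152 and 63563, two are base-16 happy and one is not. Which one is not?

63563

176: 176 → 121 → 130 → 68 → 32 → 4 → 16 → 1  — reaches 1 (base-16 happy)
2152: 2152 → 164 → 116 → 65 → 17 → 2 → 4 → 16 → 1  — reaches 1 (base-16 happy)
63563: 63563 → 426 → 201 → 225 → 197 → 169 → 181 → 146 → 85 → 50 → 13 → 169  — repeats 169 (not base-16 happy)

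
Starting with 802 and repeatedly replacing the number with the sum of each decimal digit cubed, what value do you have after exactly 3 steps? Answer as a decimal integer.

802 → 8³ + 0³ + 2³ = 520
520 → 5³ + 2³ + 0³ = 133
133 → 1³ + 3³ + 3³ = 55

55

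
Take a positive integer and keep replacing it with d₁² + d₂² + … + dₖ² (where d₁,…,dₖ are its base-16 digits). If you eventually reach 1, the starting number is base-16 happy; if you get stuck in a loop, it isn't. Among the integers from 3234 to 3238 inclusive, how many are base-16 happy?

3234: 3234 → 248 → 289 → 6 → 36 → 20 → 17 → 2 → 4 → 16 → 1  — base-16 happy
3235: 3235 → 253 → 394 → 165 → 125 → 218 → 269 → 170 → 200 → 208 → 169 → 181 → 146 → 85 → 50 → 13 → 169  — not base-16 happy
3236: 3236 → 260 → 17 → 2 → 4 → 16 → 1  — base-16 happy
3237: 3237 → 269 → 170 → 200 → 208 → 169 → 181 → 146 → 85 → 50 → 13 → 169  — not base-16 happy
3238: 3238 → 280 → 66 → 20 → 17 → 2 → 4 → 16 → 1  — base-16 happy
base-16 happy: 3234, 3236, 3238

3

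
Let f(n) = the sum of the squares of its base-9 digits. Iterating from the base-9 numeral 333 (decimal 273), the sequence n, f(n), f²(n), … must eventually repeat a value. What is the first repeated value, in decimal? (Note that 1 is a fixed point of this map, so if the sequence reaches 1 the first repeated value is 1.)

1

273 = (3,3,3)_9 → 3² + 3² + 3² = 27
27 = (3,0)_9 → 3² + 0² = 9
9 = (1,0)_9 → 1² + 0² = 1  — reached the fixed point 1.
1 → 1, so 1 is the first repeated value.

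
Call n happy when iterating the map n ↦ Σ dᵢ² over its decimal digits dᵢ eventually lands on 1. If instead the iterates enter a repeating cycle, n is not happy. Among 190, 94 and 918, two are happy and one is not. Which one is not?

918

190: 190 → 82 → 68 → 100 → 1  — reaches 1 (happy)
94: 94 → 97 → 130 → 10 → 1  — reaches 1 (happy)
918: 918 → 146 → 53 → 34 → 25 → 29 → 85 → 89 → 145 → 42 → 20 → 4 → 16 → 37 → 58 → 89  — repeats 89 (not happy)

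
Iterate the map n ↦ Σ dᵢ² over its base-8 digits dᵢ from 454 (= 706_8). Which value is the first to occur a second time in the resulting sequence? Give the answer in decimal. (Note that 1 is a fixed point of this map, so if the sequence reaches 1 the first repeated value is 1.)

25

454 = (7,0,6)_8 → 7² + 0² + 6² = 85
85 = (1,2,5)_8 → 1² + 2² + 5² = 30
30 = (3,6)_8 → 3² + 6² = 45
45 = (5,5)_8 → 5² + 5² = 50
50 = (6,2)_8 → 6² + 2² = 40
40 = (5,0)_8 → 5² + 0² = 25
25 = (3,1)_8 → 3² + 1² = 10
10 = (1,2)_8 → 1² + 2² = 5
5 = (5)_8 → 5² = 25  — 25 already appeared earlier.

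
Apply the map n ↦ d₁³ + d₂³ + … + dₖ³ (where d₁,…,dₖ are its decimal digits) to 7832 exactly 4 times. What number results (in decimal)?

7832 → 7³ + 8³ + 3³ + 2³ = 343 + 512 + 27 + 8 = 890
890 → 8³ + 9³ + 0³ = 512 + 729 + 0 = 1241
1241 → 1³ + 2³ + 4³ + 1³ = 1 + 8 + 64 + 1 = 74
74 → 7³ + 4³ = 343 + 64 = 407

407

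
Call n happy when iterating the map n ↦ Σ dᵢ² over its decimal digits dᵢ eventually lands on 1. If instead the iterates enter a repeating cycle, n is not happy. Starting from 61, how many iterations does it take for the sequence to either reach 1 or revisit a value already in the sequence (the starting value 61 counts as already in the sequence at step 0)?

9

61 → 6² + 1² = 36 + 1 = 37
37 → 3² + 7² = 9 + 49 = 58
58 → 5² + 8² = 25 + 64 = 89
89 → 8² + 9² = 64 + 81 = 145
145 → 1² + 4² + 5² = 1 + 16 + 25 = 42
42 → 4² + 2² = 16 + 4 = 20
20 → 2² + 0² = 4 + 0 = 4
4 → 4² = 16
16 → 1² + 6² = 1 + 36 = 37  — 37 repeats.
That took 9 steps.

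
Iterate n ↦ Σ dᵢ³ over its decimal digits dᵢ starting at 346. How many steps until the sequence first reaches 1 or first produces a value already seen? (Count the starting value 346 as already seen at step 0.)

346 → 3³ + 4³ + 6³ = 307
307 → 3³ + 0³ + 7³ = 370
370 → 3³ + 7³ + 0³ = 370  — 370 repeats.
That took 3 steps.

3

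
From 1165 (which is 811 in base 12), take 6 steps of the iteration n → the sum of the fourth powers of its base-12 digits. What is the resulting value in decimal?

1165 = (8,1,1)_12 → 8⁴ + 1⁴ + 1⁴ = 4098
4098 = (2,4,5,6)_12 → 2⁴ + 4⁴ + 5⁴ + 6⁴ = 2193
2193 = (1,3,2,9)_12 → 1⁴ + 3⁴ + 2⁴ + 9⁴ = 6659
6659 = (3,10,2,11)_12 → 3⁴ + 10⁴ + 2⁴ + 11⁴ = 24738
24738 = (1,2,3,9,6)_12 → 1⁴ + 2⁴ + 3⁴ + 9⁴ + 6⁴ = 7955
7955 = (4,7,2,11)_12 → 4⁴ + 7⁴ + 2⁴ + 11⁴ = 17314

17314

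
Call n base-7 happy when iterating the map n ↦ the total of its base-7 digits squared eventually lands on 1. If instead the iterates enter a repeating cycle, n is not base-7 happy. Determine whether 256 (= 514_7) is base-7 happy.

256 = (5,1,4)_7 → 5² + 1² + 4² = 42
42 = (6,0)_7 → 6² + 0² = 36
36 = (5,1)_7 → 5² + 1² = 26
26 = (3,5)_7 → 3² + 5² = 34
34 = (4,6)_7 → 4² + 6² = 52
52 = (1,0,3)_7 → 1² + 0² + 3² = 10
10 = (1,3)_7 → 1² + 3² = 10  — 10 already seen; the sequence cycles without reaching 1.

not base-7 happy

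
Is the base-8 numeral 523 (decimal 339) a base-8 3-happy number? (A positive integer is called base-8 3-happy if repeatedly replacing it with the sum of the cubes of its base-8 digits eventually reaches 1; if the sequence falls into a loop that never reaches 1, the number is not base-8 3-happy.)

339 = (5,2,3)_8 → 160
160 = (2,4,0)_8 → 72
72 = (1,1,0)_8 → 2
2 = (2)_8 → 8
8 = (1,0)_8 → 1  — reached 1.

base-8 3-happy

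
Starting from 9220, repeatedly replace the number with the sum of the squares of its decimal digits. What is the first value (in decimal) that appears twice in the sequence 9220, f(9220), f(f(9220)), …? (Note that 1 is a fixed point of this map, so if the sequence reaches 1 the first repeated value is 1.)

89

9220 → 9² + 2² + 2² + 0² = 81 + 4 + 4 + 0 = 89
89 → 8² + 9² = 64 + 81 = 145
145 → 1² + 4² + 5² = 1 + 16 + 25 = 42
42 → 4² + 2² = 16 + 4 = 20
20 → 2² + 0² = 4 + 0 = 4
4 → 4² = 16
16 → 1² + 6² = 1 + 36 = 37
37 → 3² + 7² = 9 + 49 = 58
58 → 5² + 8² = 25 + 64 = 89  — 89 already appeared earlier.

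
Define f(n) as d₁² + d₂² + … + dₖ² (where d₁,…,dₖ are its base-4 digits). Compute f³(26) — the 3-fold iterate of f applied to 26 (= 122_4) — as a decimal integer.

26 = (1,2,2)_4 → 9
9 = (2,1)_4 → 5
5 = (1,1)_4 → 2

2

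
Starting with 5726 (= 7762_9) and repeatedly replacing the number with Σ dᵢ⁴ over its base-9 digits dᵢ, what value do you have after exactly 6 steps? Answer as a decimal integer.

4098

5726 = (7,7,6,2)_9 → 7⁴ + 7⁴ + 6⁴ + 2⁴ = 2401 + 2401 + 1296 + 16 = 6114
6114 = (8,3,4,3)_9 → 8⁴ + 3⁴ + 4⁴ + 3⁴ = 4096 + 81 + 256 + 81 = 4514
4514 = (6,1,6,5)_9 → 6⁴ + 1⁴ + 6⁴ + 5⁴ = 1296 + 1 + 1296 + 625 = 3218
3218 = (4,3,6,5)_9 → 4⁴ + 3⁴ + 6⁴ + 5⁴ = 256 + 81 + 1296 + 625 = 2258
2258 = (3,0,7,8)_9 → 3⁴ + 0⁴ + 7⁴ + 8⁴ = 81 + 0 + 2401 + 4096 = 6578
6578 = (1,0,0,1,8)_9 → 1⁴ + 0⁴ + 0⁴ + 1⁴ + 8⁴ = 1 + 0 + 0 + 1 + 4096 = 4098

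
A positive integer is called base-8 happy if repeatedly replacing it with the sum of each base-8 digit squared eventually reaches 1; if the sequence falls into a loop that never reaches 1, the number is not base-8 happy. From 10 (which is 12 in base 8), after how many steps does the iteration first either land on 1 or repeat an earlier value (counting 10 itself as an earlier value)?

10 = (1,2)_8 → 1² + 2² = 1 + 4 = 5
5 = (5)_8 → 5² = 25
25 = (3,1)_8 → 3² + 1² = 9 + 1 = 10  — 10 repeats.
That took 3 steps.

3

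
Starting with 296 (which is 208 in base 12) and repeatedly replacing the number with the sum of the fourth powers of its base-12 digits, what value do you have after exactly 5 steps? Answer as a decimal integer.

296 = (2,0,8)_12 → 2⁴ + 0⁴ + 8⁴ = 16 + 0 + 4096 = 4112
4112 = (2,4,6,8)_12 → 2⁴ + 4⁴ + 6⁴ + 8⁴ = 16 + 256 + 1296 + 4096 = 5664
5664 = (3,3,4,0)_12 → 3⁴ + 3⁴ + 4⁴ + 0⁴ = 81 + 81 + 256 + 0 = 418
418 = (2,10,10)_12 → 2⁴ + 10⁴ + 10⁴ = 16 + 10000 + 10000 = 20016
20016 = (11,7,0,0)_12 → 11⁴ + 7⁴ + 0⁴ + 0⁴ = 14641 + 2401 + 0 + 0 = 17042

17042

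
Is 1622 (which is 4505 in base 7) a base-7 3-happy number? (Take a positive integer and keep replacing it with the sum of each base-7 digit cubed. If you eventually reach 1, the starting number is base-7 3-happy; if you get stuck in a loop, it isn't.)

1622 = (4,5,0,5)_7 → 4³ + 5³ + 0³ + 5³ = 64 + 125 + 0 + 125 = 314
314 = (6,2,6)_7 → 6³ + 2³ + 6³ = 216 + 8 + 216 = 440
440 = (1,1,6,6)_7 → 1³ + 1³ + 6³ + 6³ = 1 + 1 + 216 + 216 = 434
434 = (1,1,6,0)_7 → 1³ + 1³ + 6³ + 0³ = 1 + 1 + 216 + 0 = 218
218 = (4,3,1)_7 → 4³ + 3³ + 1³ = 64 + 27 + 1 = 92
92 = (1,6,1)_7 → 1³ + 6³ + 1³ = 1 + 216 + 1 = 218  — 218 already seen; the sequence cycles without reaching 1.

not base-7 3-happy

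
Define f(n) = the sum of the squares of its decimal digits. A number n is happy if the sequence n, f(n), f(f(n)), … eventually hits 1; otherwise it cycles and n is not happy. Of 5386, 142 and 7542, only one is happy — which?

5386: 5386 → 134 → 26 → 40 → 16 → 37 → 58 → 89 → 145 → 42 → 20 → 4 → 16  — repeats 16 (not happy)
142: 142 → 21 → 5 → 25 → 29 → 85 → 89 → 145 → 42 → 20 → 4 → 16 → 37 → 58 → 89  — repeats 89 (not happy)
7542: 7542 → 94 → 97 → 130 → 10 → 1  — reaches 1 (happy)

7542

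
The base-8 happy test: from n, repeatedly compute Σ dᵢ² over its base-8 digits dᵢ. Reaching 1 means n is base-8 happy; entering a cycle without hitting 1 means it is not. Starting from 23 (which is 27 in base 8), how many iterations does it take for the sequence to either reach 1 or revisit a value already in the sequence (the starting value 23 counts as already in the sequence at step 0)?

9

23 = (2,7)_8 → 2² + 7² = 4 + 49 = 53
53 = (6,5)_8 → 6² + 5² = 36 + 25 = 61
61 = (7,5)_8 → 7² + 5² = 49 + 25 = 74
74 = (1,1,2)_8 → 1² + 1² + 2² = 1 + 1 + 4 = 6
6 = (6)_8 → 6² = 36
36 = (4,4)_8 → 4² + 4² = 16 + 16 = 32
32 = (4,0)_8 → 4² + 0² = 16 + 0 = 16
16 = (2,0)_8 → 2² + 0² = 4 + 0 = 4
4 = (4)_8 → 4² = 16  — 16 repeats.
That took 9 steps.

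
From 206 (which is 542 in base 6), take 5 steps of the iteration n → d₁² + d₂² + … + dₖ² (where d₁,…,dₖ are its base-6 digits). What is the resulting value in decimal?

206 = (5,4,2)_6 → 5² + 4² + 2² = 45
45 = (1,1,3)_6 → 1² + 1² + 3² = 11
11 = (1,5)_6 → 1² + 5² = 26
26 = (4,2)_6 → 4² + 2² = 20
20 = (3,2)_6 → 3² + 2² = 13

13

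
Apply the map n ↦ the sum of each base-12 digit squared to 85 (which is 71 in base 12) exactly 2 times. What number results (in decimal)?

20

85 = (7,1)_12 → 50
50 = (4,2)_12 → 20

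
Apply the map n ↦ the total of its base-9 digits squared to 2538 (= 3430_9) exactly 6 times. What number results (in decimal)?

74

2538 = (3,4,3,0)_9 → 3² + 4² + 3² + 0² = 9 + 16 + 9 + 0 = 34
34 = (3,7)_9 → 3² + 7² = 9 + 49 = 58
58 = (6,4)_9 → 6² + 4² = 36 + 16 = 52
52 = (5,7)_9 → 5² + 7² = 25 + 49 = 74
74 = (8,2)_9 → 8² + 2² = 64 + 4 = 68
68 = (7,5)_9 → 7² + 5² = 49 + 25 = 74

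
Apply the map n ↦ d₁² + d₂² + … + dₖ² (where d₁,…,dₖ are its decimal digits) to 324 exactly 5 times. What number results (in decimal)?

324 → 3² + 2² + 4² = 29
29 → 2² + 9² = 85
85 → 8² + 5² = 89
89 → 8² + 9² = 145
145 → 1² + 4² + 5² = 42

42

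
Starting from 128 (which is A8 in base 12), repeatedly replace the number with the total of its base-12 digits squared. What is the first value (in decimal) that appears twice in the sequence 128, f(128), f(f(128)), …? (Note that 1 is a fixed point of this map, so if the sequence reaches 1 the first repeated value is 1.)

128 = (10,8)_12 → 10² + 8² = 100 + 64 = 164
164 = (1,1,8)_12 → 1² + 1² + 8² = 1 + 1 + 64 = 66
66 = (5,6)_12 → 5² + 6² = 25 + 36 = 61
61 = (5,1)_12 → 5² + 1² = 25 + 1 = 26
26 = (2,2)_12 → 2² + 2² = 4 + 4 = 8
8 = (8)_12 → 8² = 64
64 = (5,4)_12 → 5² + 4² = 25 + 16 = 41
41 = (3,5)_12 → 3² + 5² = 9 + 25 = 34
34 = (2,10)_12 → 2² + 10² = 4 + 100 = 104
104 = (8,8)_12 → 8² + 8² = 64 + 64 = 128  — 128 already appeared earlier.

128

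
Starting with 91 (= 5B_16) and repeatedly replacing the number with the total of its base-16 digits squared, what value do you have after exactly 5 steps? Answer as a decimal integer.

91 = (5,11)_16 → 5² + 11² = 146
146 = (9,2)_16 → 9² + 2² = 85
85 = (5,5)_16 → 5² + 5² = 50
50 = (3,2)_16 → 3² + 2² = 13
13 = (13)_16 → 13² = 169

169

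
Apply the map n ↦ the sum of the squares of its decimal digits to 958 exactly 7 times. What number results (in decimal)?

145

958 → 9² + 5² + 8² = 81 + 25 + 64 = 170
170 → 1² + 7² + 0² = 1 + 49 + 0 = 50
50 → 5² + 0² = 25 + 0 = 25
25 → 2² + 5² = 4 + 25 = 29
29 → 2² + 9² = 4 + 81 = 85
85 → 8² + 5² = 64 + 25 = 89
89 → 8² + 9² = 64 + 81 = 145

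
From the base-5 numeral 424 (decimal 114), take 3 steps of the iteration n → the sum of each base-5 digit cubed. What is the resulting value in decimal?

114 = (4,2,4)_5 → 4³ + 2³ + 4³ = 136
136 = (1,0,2,1)_5 → 1³ + 0³ + 2³ + 1³ = 10
10 = (2,0)_5 → 2³ + 0³ = 8

8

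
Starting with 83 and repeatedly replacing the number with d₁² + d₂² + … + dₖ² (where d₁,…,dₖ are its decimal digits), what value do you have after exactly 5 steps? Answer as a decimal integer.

42

83 → 8² + 3² = 73
73 → 7² + 3² = 58
58 → 5² + 8² = 89
89 → 8² + 9² = 145
145 → 1² + 4² + 5² = 42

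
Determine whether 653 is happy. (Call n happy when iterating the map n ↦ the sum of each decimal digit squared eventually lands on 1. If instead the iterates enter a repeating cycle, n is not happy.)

653 → 6² + 5² + 3² = 36 + 25 + 9 = 70
70 → 7² + 0² = 49 + 0 = 49
49 → 4² + 9² = 16 + 81 = 97
97 → 9² + 7² = 81 + 49 = 130
130 → 1² + 3² + 0² = 1 + 9 + 0 = 10
10 → 1² + 0² = 1 + 0 = 1  — reached 1.

happy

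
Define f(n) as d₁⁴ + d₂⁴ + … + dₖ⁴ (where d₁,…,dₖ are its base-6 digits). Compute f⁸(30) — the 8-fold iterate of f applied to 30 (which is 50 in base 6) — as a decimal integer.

30 = (5,0)_6 → 5⁴ + 0⁴ = 625 + 0 = 625
625 = (2,5,2,1)_6 → 2⁴ + 5⁴ + 2⁴ + 1⁴ = 16 + 625 + 16 + 1 = 658
658 = (3,0,1,4)_6 → 3⁴ + 0⁴ + 1⁴ + 4⁴ = 81 + 0 + 1 + 256 = 338
338 = (1,3,2,2)_6 → 1⁴ + 3⁴ + 2⁴ + 2⁴ = 1 + 81 + 16 + 16 = 114
114 = (3,1,0)_6 → 3⁴ + 1⁴ + 0⁴ = 81 + 1 + 0 = 82
82 = (2,1,4)_6 → 2⁴ + 1⁴ + 4⁴ = 16 + 1 + 256 = 273
273 = (1,1,3,3)_6 → 1⁴ + 1⁴ + 3⁴ + 3⁴ = 1 + 1 + 81 + 81 = 164
164 = (4,3,2)_6 → 4⁴ + 3⁴ + 2⁴ = 256 + 81 + 16 = 353

353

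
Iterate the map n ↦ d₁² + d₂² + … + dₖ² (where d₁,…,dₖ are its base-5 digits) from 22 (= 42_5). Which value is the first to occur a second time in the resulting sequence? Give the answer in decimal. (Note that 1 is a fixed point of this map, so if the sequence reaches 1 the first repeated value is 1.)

22 = (4,2)_5 → 4² + 2² = 20
20 = (4,0)_5 → 4² + 0² = 16
16 = (3,1)_5 → 3² + 1² = 10
10 = (2,0)_5 → 2² + 0² = 4
4 = (4)_5 → 4² = 16  — 16 already appeared earlier.

16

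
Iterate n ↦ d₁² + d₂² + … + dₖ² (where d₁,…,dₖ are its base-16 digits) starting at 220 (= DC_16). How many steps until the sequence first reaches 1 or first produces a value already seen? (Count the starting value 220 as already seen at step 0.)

220 = (13,12)_16 → 13² + 12² = 313
313 = (1,3,9)_16 → 1² + 3² + 9² = 91
91 = (5,11)_16 → 5² + 11² = 146
146 = (9,2)_16 → 9² + 2² = 85
85 = (5,5)_16 → 5² + 5² = 50
50 = (3,2)_16 → 3² + 2² = 13
13 = (13)_16 → 13² = 169
169 = (10,9)_16 → 10² + 9² = 181
181 = (11,5)_16 → 11² + 5² = 146  — 146 repeats.
That took 9 steps.

9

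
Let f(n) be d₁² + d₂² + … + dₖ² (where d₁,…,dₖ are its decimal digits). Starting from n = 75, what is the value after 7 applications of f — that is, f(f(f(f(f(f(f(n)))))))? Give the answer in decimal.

75 → 7² + 5² = 49 + 25 = 74
74 → 7² + 4² = 49 + 16 = 65
65 → 6² + 5² = 36 + 25 = 61
61 → 6² + 1² = 36 + 1 = 37
37 → 3² + 7² = 9 + 49 = 58
58 → 5² + 8² = 25 + 64 = 89
89 → 8² + 9² = 64 + 81 = 145

145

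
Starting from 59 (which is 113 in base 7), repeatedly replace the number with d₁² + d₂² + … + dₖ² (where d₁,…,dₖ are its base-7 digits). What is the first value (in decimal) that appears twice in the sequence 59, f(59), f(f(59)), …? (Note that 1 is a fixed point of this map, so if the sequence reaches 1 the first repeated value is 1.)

17

59 = (1,1,3)_7 → 1² + 1² + 3² = 1 + 1 + 9 = 11
11 = (1,4)_7 → 1² + 4² = 1 + 16 = 17
17 = (2,3)_7 → 2² + 3² = 4 + 9 = 13
13 = (1,6)_7 → 1² + 6² = 1 + 36 = 37
37 = (5,2)_7 → 5² + 2² = 25 + 4 = 29
29 = (4,1)_7 → 4² + 1² = 16 + 1 = 17  — 17 already appeared earlier.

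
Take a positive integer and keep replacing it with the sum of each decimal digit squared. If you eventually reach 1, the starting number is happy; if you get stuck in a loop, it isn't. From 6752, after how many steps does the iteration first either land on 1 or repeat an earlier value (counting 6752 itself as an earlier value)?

6752 → 6² + 7² + 5² + 2² = 114
114 → 1² + 1² + 4² = 18
18 → 1² + 8² = 65
65 → 6² + 5² = 61
61 → 6² + 1² = 37
37 → 3² + 7² = 58
58 → 5² + 8² = 89
89 → 8² + 9² = 145
145 → 1² + 4² + 5² = 42
42 → 4² + 2² = 20
20 → 2² + 0² = 4
4 → 4² = 16
16 → 1² + 6² = 37  — 37 repeats.
That took 13 steps.

13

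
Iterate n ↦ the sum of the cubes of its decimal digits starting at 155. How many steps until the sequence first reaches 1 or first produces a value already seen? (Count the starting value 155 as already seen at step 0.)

7

155 → 1³ + 5³ + 5³ = 251
251 → 2³ + 5³ + 1³ = 134
134 → 1³ + 3³ + 4³ = 92
92 → 9³ + 2³ = 737
737 → 7³ + 3³ + 7³ = 713
713 → 7³ + 1³ + 3³ = 371
371 → 3³ + 7³ + 1³ = 371  — 371 repeats.
That took 7 steps.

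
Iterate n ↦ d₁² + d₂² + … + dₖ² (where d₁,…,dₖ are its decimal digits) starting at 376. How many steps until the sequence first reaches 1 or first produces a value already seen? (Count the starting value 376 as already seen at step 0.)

5

376 → 3² + 7² + 6² = 94
94 → 9² + 4² = 97
97 → 9² + 7² = 130
130 → 1² + 3² + 0² = 10
10 → 1² + 0² = 1  — reached 1.
That took 5 steps.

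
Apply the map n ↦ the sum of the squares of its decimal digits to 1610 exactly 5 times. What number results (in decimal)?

1610 → 1² + 6² + 1² + 0² = 38
38 → 3² + 8² = 73
73 → 7² + 3² = 58
58 → 5² + 8² = 89
89 → 8² + 9² = 145

145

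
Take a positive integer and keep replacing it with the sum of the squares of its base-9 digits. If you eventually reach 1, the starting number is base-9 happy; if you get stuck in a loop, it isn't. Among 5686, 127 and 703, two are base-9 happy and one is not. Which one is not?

5686: 5686 → 148 → 66 → 58 → 52 → 74 → 68 → 74  — repeats 74 (not base-9 happy)
127: 127 → 27 → 9 → 1  — reaches 1 (base-9 happy)
703: 703 → 101 → 9 → 1  — reaches 1 (base-9 happy)

5686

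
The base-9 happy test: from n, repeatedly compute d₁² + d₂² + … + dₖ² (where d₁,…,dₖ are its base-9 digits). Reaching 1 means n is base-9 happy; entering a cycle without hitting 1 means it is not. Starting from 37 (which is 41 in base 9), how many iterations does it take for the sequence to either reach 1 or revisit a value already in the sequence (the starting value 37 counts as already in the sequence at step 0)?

37 = (4,1)_9 → 4² + 1² = 16 + 1 = 17
17 = (1,8)_9 → 1² + 8² = 1 + 64 = 65
65 = (7,2)_9 → 7² + 2² = 49 + 4 = 53
53 = (5,8)_9 → 5² + 8² = 25 + 64 = 89
89 = (1,0,8)_9 → 1² + 0² + 8² = 1 + 0 + 64 = 65  — 65 repeats.
That took 5 steps.

5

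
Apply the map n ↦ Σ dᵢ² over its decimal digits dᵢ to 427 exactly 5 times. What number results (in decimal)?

40

427 → 69
69 → 117
117 → 51
51 → 26
26 → 40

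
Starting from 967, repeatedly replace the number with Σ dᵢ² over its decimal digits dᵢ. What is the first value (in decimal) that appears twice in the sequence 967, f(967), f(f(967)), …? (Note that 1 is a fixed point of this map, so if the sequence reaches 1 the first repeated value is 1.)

967 → 9² + 6² + 7² = 166
166 → 1² + 6² + 6² = 73
73 → 7² + 3² = 58
58 → 5² + 8² = 89
89 → 8² + 9² = 145
145 → 1² + 4² + 5² = 42
42 → 4² + 2² = 20
20 → 2² + 0² = 4
4 → 4² = 16
16 → 1² + 6² = 37
37 → 3² + 7² = 58  — 58 already appeared earlier.

58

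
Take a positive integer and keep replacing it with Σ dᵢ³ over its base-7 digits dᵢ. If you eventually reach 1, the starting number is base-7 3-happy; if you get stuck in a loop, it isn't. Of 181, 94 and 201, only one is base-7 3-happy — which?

181: 181 → 307 → 433 → 343 → 1  — reaches 1 (base-7 3-happy)
94: 94 → 244 → 496 → 244  — repeats 244 (not base-7 3-happy)
201: 201 → 189 → 243 → 405 → 219 → 99 → 9 → 9  — repeats 9 (not base-7 3-happy)

181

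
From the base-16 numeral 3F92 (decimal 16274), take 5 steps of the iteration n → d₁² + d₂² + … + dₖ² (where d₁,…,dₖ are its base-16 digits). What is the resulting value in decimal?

130

16274 = (3,15,9,2)_16 → 3² + 15² + 9² + 2² = 319
319 = (1,3,15)_16 → 1² + 3² + 15² = 235
235 = (14,11)_16 → 14² + 11² = 317
317 = (1,3,13)_16 → 1² + 3² + 13² = 179
179 = (11,3)_16 → 11² + 3² = 130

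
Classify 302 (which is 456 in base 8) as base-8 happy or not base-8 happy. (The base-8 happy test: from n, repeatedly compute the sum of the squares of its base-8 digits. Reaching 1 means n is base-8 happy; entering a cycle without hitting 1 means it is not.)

base-8 happy

302 = (4,5,6)_8 → 4² + 5² + 6² = 16 + 25 + 36 = 77
77 = (1,1,5)_8 → 1² + 1² + 5² = 1 + 1 + 25 = 27
27 = (3,3)_8 → 3² + 3² = 9 + 9 = 18
18 = (2,2)_8 → 2² + 2² = 4 + 4 = 8
8 = (1,0)_8 → 1² + 0² = 1 + 0 = 1  — reached 1.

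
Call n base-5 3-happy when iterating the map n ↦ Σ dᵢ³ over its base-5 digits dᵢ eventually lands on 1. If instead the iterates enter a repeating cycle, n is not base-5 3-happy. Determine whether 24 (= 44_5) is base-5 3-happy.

not base-5 3-happy

24 = (4,4)_5 → 4³ + 4³ = 128
128 = (1,0,0,3)_5 → 1³ + 0³ + 0³ + 3³ = 28
28 = (1,0,3)_5 → 1³ + 0³ + 3³ = 28  — 28 already seen; the sequence cycles without reaching 1.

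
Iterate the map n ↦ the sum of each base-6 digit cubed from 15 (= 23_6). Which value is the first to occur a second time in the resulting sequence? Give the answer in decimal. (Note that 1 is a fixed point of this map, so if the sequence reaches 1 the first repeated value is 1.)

190

15 = (2,3)_6 → 2³ + 3³ = 35
35 = (5,5)_6 → 5³ + 5³ = 250
250 = (1,0,5,4)_6 → 1³ + 0³ + 5³ + 4³ = 190
190 = (5,1,4)_6 → 5³ + 1³ + 4³ = 190  — 190 already appeared earlier.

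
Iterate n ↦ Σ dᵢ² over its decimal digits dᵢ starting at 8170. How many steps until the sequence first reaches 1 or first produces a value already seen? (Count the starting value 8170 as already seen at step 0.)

13

8170 → 114
114 → 18
18 → 65
65 → 61
61 → 37
37 → 58
58 → 89
89 → 145
145 → 42
42 → 20
20 → 4
4 → 16
16 → 37  — 37 repeats.
That took 13 steps.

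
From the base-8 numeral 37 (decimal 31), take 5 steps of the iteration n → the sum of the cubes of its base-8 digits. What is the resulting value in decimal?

152

31 = (3,7)_8 → 3³ + 7³ = 27 + 343 = 370
370 = (5,6,2)_8 → 5³ + 6³ + 2³ = 125 + 216 + 8 = 349
349 = (5,3,5)_8 → 5³ + 3³ + 5³ = 125 + 27 + 125 = 277
277 = (4,2,5)_8 → 4³ + 2³ + 5³ = 64 + 8 + 125 = 197
197 = (3,0,5)_8 → 3³ + 0³ + 5³ = 27 + 0 + 125 = 152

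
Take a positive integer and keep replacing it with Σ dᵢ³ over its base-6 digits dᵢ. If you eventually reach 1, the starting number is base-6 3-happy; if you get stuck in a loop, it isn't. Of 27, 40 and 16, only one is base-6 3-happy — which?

27: 27 → 91 → 36 → 1  — reaches 1 (base-6 3-happy)
40: 40 → 65 → 190 → 190  — repeats 190 (not base-6 3-happy)
16: 16 → 72 → 8 → 9 → 28 → 128 → 62 → 73 → 9  — repeats 9 (not base-6 3-happy)

27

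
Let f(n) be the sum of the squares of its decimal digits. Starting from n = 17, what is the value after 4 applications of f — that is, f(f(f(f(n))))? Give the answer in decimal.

17 → 1² + 7² = 50
50 → 5² + 0² = 25
25 → 2² + 5² = 29
29 → 2² + 9² = 85

85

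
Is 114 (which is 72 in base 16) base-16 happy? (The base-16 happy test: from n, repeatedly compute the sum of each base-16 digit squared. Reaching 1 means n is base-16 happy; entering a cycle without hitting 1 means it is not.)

base-16 happy

114 = (7,2)_16 → 53
53 = (3,5)_16 → 34
34 = (2,2)_16 → 8
8 = (8)_16 → 64
64 = (4,0)_16 → 16
16 = (1,0)_16 → 1  — reached 1.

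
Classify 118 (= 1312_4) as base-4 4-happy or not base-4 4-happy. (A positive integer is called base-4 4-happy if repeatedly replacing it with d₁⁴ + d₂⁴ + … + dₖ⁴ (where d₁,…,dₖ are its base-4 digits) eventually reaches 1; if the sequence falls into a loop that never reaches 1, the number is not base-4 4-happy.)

118 = (1,3,1,2)_4 → 1⁴ + 3⁴ + 1⁴ + 2⁴ = 99
99 = (1,2,0,3)_4 → 1⁴ + 2⁴ + 0⁴ + 3⁴ = 98
98 = (1,2,0,2)_4 → 1⁴ + 2⁴ + 0⁴ + 2⁴ = 33
33 = (2,0,1)_4 → 2⁴ + 0⁴ + 1⁴ = 17
17 = (1,0,1)_4 → 1⁴ + 0⁴ + 1⁴ = 2
2 = (2)_4 → 2⁴ = 16
16 = (1,0,0)_4 → 1⁴ + 0⁴ + 0⁴ = 1  — reached 1.

base-4 4-happy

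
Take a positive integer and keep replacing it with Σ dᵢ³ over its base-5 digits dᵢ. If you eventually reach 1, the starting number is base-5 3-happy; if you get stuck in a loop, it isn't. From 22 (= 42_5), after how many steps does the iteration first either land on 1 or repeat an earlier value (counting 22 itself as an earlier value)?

22 = (4,2)_5 → 4³ + 2³ = 64 + 8 = 72
72 = (2,4,2)_5 → 2³ + 4³ + 2³ = 8 + 64 + 8 = 80
80 = (3,1,0)_5 → 3³ + 1³ + 0³ = 27 + 1 + 0 = 28
28 = (1,0,3)_5 → 1³ + 0³ + 3³ = 1 + 0 + 27 = 28  — 28 repeats.
That took 4 steps.

4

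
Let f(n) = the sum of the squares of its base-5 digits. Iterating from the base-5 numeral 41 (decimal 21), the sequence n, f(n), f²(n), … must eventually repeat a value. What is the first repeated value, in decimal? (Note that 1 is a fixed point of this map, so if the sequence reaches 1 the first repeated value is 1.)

21 = (4,1)_5 → 4² + 1² = 16 + 1 = 17
17 = (3,2)_5 → 3² + 2² = 9 + 4 = 13
13 = (2,3)_5 → 2² + 3² = 4 + 9 = 13  — 13 already appeared earlier.

13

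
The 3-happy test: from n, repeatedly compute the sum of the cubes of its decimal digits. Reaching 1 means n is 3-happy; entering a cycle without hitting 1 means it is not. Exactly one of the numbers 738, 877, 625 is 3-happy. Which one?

738: 738 → 882 → 1032 → 36 → 243 → 99 → 1458 → 702 → 351 → 153 → 153  — repeats 153 (not 3-happy)
877: 877 → 1198 → 1243 → 100 → 1  — reaches 1 (3-happy)
625: 625 → 349 → 820 → 520 → 133 → 55 → 250 → 133  — repeats 133 (not 3-happy)

877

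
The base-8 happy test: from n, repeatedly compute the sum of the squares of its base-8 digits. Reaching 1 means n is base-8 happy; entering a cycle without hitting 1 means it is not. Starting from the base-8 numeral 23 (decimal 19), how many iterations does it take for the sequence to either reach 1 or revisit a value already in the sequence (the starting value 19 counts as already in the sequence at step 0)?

19 = (2,3)_8 → 2² + 3² = 4 + 9 = 13
13 = (1,5)_8 → 1² + 5² = 1 + 25 = 26
26 = (3,2)_8 → 3² + 2² = 9 + 4 = 13  — 13 repeats.
That took 3 steps.

3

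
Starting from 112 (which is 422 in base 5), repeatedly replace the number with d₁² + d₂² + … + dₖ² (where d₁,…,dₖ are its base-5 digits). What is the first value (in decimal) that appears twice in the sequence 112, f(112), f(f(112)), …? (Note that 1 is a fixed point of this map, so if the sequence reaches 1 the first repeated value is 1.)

4

112 = (4,2,2)_5 → 4² + 2² + 2² = 16 + 4 + 4 = 24
24 = (4,4)_5 → 4² + 4² = 16 + 16 = 32
32 = (1,1,2)_5 → 1² + 1² + 2² = 1 + 1 + 4 = 6
6 = (1,1)_5 → 1² + 1² = 1 + 1 = 2
2 = (2)_5 → 2² = 4
4 = (4)_5 → 4² = 16
16 = (3,1)_5 → 3² + 1² = 9 + 1 = 10
10 = (2,0)_5 → 2² + 0² = 4 + 0 = 4  — 4 already appeared earlier.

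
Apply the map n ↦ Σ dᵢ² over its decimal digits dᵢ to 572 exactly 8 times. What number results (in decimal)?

572 → 5² + 7² + 2² = 78
78 → 7² + 8² = 113
113 → 1² + 1² + 3² = 11
11 → 1² + 1² = 2
2 → 2² = 4
4 → 4² = 16
16 → 1² + 6² = 37
37 → 3² + 7² = 58

58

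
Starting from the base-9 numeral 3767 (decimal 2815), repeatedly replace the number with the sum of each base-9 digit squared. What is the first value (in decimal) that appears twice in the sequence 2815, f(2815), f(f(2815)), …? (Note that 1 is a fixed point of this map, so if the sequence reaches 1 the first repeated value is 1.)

2815 = (3,7,6,7)_9 → 3² + 7² + 6² + 7² = 143
143 = (1,6,8)_9 → 1² + 6² + 8² = 101
101 = (1,2,2)_9 → 1² + 2² + 2² = 9
9 = (1,0)_9 → 1² + 0² = 1  — reached the fixed point 1.
1 → 1, so 1 is the first repeated value.

1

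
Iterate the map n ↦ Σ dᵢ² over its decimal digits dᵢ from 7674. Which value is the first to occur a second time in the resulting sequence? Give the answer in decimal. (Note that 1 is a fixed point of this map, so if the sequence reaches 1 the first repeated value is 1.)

7674 → 7² + 6² + 7² + 4² = 49 + 36 + 49 + 16 = 150
150 → 1² + 5² + 0² = 1 + 25 + 0 = 26
26 → 2² + 6² = 4 + 36 = 40
40 → 4² + 0² = 16 + 0 = 16
16 → 1² + 6² = 1 + 36 = 37
37 → 3² + 7² = 9 + 49 = 58
58 → 5² + 8² = 25 + 64 = 89
89 → 8² + 9² = 64 + 81 = 145
145 → 1² + 4² + 5² = 1 + 16 + 25 = 42
42 → 4² + 2² = 16 + 4 = 20
20 → 2² + 0² = 4 + 0 = 4
4 → 4² = 16  — 16 already appeared earlier.

16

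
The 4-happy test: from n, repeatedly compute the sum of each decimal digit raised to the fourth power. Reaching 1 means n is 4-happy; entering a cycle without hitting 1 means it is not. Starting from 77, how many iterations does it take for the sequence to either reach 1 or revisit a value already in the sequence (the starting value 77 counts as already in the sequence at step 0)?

13

77 → 4802
4802 → 4368
4368 → 5729
5729 → 9603
9603 → 7938
7938 → 13139
13139 → 6725
6725 → 4338
4338 → 4514
4514 → 1138
1138 → 4179
4179 → 9219
9219 → 13139  — 13139 repeats.
That took 13 steps.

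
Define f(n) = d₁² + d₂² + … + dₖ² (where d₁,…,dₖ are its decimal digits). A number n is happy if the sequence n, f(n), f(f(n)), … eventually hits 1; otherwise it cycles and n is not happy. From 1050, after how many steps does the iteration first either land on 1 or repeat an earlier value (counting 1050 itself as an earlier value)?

1050 → 1² + 0² + 5² + 0² = 26
26 → 2² + 6² = 40
40 → 4² + 0² = 16
16 → 1² + 6² = 37
37 → 3² + 7² = 58
58 → 5² + 8² = 89
89 → 8² + 9² = 145
145 → 1² + 4² + 5² = 42
42 → 4² + 2² = 20
20 → 2² + 0² = 4
4 → 4² = 16  — 16 repeats.
That took 11 steps.

11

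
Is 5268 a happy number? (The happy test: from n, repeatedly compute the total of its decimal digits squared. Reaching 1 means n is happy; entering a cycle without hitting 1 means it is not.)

happy

5268 → 5² + 2² + 6² + 8² = 129
129 → 1² + 2² + 9² = 86
86 → 8² + 6² = 100
100 → 1² + 0² + 0² = 1  — reached 1.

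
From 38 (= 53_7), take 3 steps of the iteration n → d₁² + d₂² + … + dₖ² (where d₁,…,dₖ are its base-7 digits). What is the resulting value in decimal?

38 = (5,3)_7 → 34
34 = (4,6)_7 → 52
52 = (1,0,3)_7 → 10

10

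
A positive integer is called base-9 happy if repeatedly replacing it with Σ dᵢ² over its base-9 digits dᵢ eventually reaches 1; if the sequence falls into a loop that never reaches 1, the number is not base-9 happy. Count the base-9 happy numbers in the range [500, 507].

500: 500 → 62 → 100 → 6 → 36 → 16 → 50 → 50  — not base-9 happy
501: 501 → 73 → 65 → 53 → 89 → 65  — not base-9 happy
502: 502 → 86 → 26 → 68 → 74 → 68  — not base-9 happy
503: 503 → 101 → 9 → 1  — base-9 happy
504: 504 → 40 → 32 → 34 → 58 → 52 → 74 → 68 → 74  — not base-9 happy
505: 505 → 41 → 41  — not base-9 happy
506: 506 → 44 → 80 → 128 → 30 → 18 → 4 → 16 → 50 → 50  — not base-9 happy
507: 507 → 49 → 41 → 41  — not base-9 happy
base-9 happy: 503

1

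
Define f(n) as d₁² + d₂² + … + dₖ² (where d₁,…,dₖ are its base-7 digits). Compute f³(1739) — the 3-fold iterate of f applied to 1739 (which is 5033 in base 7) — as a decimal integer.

1739 = (5,0,3,3)_7 → 5² + 0² + 3² + 3² = 43
43 = (6,1)_7 → 6² + 1² = 37
37 = (5,2)_7 → 5² + 2² = 29

29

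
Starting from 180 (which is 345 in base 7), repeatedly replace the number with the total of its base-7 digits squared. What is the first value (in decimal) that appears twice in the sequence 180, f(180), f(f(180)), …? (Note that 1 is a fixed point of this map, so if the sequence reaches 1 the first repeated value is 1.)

180 = (3,4,5)_7 → 50
50 = (1,0,1)_7 → 2
2 = (2)_7 → 4
4 = (4)_7 → 16
16 = (2,2)_7 → 8
8 = (1,1)_7 → 2  — 2 already appeared earlier.

2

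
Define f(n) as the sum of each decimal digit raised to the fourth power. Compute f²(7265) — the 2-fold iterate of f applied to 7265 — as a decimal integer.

4514

7265 → 7⁴ + 2⁴ + 6⁴ + 5⁴ = 2401 + 16 + 1296 + 625 = 4338
4338 → 4⁴ + 3⁴ + 3⁴ + 8⁴ = 256 + 81 + 81 + 4096 = 4514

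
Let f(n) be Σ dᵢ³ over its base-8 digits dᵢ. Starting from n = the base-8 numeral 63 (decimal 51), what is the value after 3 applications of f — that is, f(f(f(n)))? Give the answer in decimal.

281

51 = (6,3)_8 → 6³ + 3³ = 243
243 = (3,6,3)_8 → 3³ + 6³ + 3³ = 270
270 = (4,1,6)_8 → 4³ + 1³ + 6³ = 281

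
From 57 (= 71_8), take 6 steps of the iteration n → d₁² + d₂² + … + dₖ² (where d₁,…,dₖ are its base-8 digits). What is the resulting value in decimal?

25

57 = (7,1)_8 → 7² + 1² = 49 + 1 = 50
50 = (6,2)_8 → 6² + 2² = 36 + 4 = 40
40 = (5,0)_8 → 5² + 0² = 25 + 0 = 25
25 = (3,1)_8 → 3² + 1² = 9 + 1 = 10
10 = (1,2)_8 → 1² + 2² = 1 + 4 = 5
5 = (5)_8 → 5² = 25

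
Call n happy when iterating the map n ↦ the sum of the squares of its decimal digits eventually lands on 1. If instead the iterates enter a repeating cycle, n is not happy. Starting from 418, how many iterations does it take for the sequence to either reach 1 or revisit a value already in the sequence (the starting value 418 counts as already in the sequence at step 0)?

418 → 4² + 1² + 8² = 81
81 → 8² + 1² = 65
65 → 6² + 5² = 61
61 → 6² + 1² = 37
37 → 3² + 7² = 58
58 → 5² + 8² = 89
89 → 8² + 9² = 145
145 → 1² + 4² + 5² = 42
42 → 4² + 2² = 20
20 → 2² + 0² = 4
4 → 4² = 16
16 → 1² + 6² = 37  — 37 repeats.
That took 12 steps.

12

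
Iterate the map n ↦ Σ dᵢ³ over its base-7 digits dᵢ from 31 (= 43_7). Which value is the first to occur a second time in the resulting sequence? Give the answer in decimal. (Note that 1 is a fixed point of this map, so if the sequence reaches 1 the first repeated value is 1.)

31 = (4,3)_7 → 4³ + 3³ = 64 + 27 = 91
91 = (1,6,0)_7 → 1³ + 6³ + 0³ = 1 + 216 + 0 = 217
217 = (4,3,0)_7 → 4³ + 3³ + 0³ = 64 + 27 + 0 = 91  — 91 already appeared earlier.

91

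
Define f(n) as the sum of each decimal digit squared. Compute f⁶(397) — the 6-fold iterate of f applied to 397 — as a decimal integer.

1

397 → 3² + 9² + 7² = 9 + 81 + 49 = 139
139 → 1² + 3² + 9² = 1 + 9 + 81 = 91
91 → 9² + 1² = 81 + 1 = 82
82 → 8² + 2² = 64 + 4 = 68
68 → 6² + 8² = 36 + 64 = 100
100 → 1² + 0² + 0² = 1 + 0 + 0 = 1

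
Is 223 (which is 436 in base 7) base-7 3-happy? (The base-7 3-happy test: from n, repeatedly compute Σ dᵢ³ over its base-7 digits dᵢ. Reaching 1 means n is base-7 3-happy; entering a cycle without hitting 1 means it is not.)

223 = (4,3,6)_7 → 307
307 = (6,1,6)_7 → 433
433 = (1,1,5,6)_7 → 343
343 = (1,0,0,0)_7 → 1  — reached 1.

base-7 3-happy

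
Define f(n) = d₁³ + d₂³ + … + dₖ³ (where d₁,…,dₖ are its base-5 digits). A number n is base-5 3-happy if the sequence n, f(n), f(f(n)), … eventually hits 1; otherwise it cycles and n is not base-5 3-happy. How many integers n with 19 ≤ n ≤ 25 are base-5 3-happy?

19: 19 → 91 → 55 → 9 → 65 → 35 → 9  — not base-5 3-happy
20: 20 → 64 → 80 → 28 → 28  — not base-5 3-happy
21: 21 → 65 → 35 → 9 → 65  — not base-5 3-happy
22: 22 → 72 → 80 → 28 → 28  — not base-5 3-happy
23: 23 → 91 → 55 → 9 → 65 → 35 → 9  — not base-5 3-happy
24: 24 → 128 → 28 → 28  — not base-5 3-happy
25: 25 → 1  — base-5 3-happy
base-5 3-happy: 25

1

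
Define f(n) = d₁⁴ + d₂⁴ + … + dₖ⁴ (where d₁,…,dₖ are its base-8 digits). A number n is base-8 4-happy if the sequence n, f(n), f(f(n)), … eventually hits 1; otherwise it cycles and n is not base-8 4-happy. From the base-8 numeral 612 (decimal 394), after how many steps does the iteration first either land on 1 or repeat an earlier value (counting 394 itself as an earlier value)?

394 = (6,1,2)_8 → 6⁴ + 1⁴ + 2⁴ = 1313
1313 = (2,4,4,1)_8 → 2⁴ + 4⁴ + 4⁴ + 1⁴ = 529
529 = (1,0,2,1)_8 → 1⁴ + 0⁴ + 2⁴ + 1⁴ = 18
18 = (2,2)_8 → 2⁴ + 2⁴ = 32
32 = (4,0)_8 → 4⁴ + 0⁴ = 256
256 = (4,0,0)_8 → 4⁴ + 0⁴ + 0⁴ = 256  — 256 repeats.
That took 6 steps.

6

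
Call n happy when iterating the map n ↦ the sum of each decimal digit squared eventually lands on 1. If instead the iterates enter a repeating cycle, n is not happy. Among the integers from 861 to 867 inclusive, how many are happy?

1

861: 861 → 101 → 2 → 4 → 16 → 37 → 58 → 89 → 145 → 42 → 20 → 4  (repeats 4)
862: 862 → 104 → 17 → 50 → 25 → 29 → 85 → 89 → 145 → 42 → 20 → 4 → 16 → 37 → 58 → 89  (repeats 89)
863: 863 → 109 → 82 → 68 → 100 → 1  (reaches 1)
864: 864 → 116 → 38 → 73 → 58 → 89 → 145 → 42 → 20 → 4 → 16 → 37 → 58  (repeats 58)
865: 865 → 125 → 30 → 9 → 81 → 65 → 61 → 37 → 58 → 89 → 145 → 42 → 20 → 4 → 16 → 37  (repeats 37)
866: 866 → 136 → 46 → 52 → 29 → 85 → 89 → 145 → 42 → 20 → 4 → 16 → 37 → 58 → 89  (repeats 89)
867: 867 → 149 → 98 → 145 → 42 → 20 → 4 → 16 → 37 → 58 → 89 → 145  (repeats 145)
happy: 863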